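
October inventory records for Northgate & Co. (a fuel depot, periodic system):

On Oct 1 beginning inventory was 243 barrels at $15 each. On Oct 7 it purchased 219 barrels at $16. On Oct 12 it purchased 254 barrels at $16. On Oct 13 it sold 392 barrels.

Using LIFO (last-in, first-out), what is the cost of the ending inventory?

Ending inventory = $4,941

Oct 13, 392 sold [LIFO — newest first]: 254 @ $16 + 138 @ $16 = $6,272
Ending inventory: 243 @ $15 + 81 @ $16 = $4,941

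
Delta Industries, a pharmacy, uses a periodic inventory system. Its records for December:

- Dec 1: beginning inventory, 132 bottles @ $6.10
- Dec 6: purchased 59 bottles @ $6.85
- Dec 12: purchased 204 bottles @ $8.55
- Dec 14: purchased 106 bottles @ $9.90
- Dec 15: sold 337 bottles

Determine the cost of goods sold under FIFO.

Dec 15, 337 sold [FIFO — oldest first]: 132 @ $6.10 + 59 @ $6.85 + 146 @ $8.55 = $2,457.65
Ending inventory: 58 @ $8.55 + 106 @ $9.90 = $1,545.30
Check: goods available $4,002.95 = COGS $2,457.65 + ending $1,545.30

COGS = $2,457.65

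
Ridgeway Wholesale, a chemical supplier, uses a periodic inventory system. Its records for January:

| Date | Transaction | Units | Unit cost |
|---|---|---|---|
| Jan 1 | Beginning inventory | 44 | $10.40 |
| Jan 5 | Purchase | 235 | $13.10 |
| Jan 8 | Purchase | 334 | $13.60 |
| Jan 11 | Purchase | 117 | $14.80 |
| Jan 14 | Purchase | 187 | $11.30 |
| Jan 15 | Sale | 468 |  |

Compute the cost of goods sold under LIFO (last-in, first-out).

COGS = $6,075.10

Jan 15, 468 sold [LIFO — newest first]: 187 @ $11.30 + 117 @ $14.80 + 164 @ $13.60 = $6,075.10
Ending inventory: 44 @ $10.40 + 235 @ $13.10 + 170 @ $13.60 = $5,848.10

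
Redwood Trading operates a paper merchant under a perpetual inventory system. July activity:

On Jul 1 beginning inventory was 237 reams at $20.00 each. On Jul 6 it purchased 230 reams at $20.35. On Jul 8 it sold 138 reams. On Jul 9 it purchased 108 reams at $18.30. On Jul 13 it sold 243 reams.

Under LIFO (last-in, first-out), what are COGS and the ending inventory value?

Jul 8, 138 sold [LIFO — newest first]: 138 @ $20.35 = $2,808.30
Jul 13, 243 sold [LIFO — newest first]: 108 @ $18.30 + 92 @ $20.35 + 43 @ $20.00 = $4,708.60
Total COGS = $2,808.30 + $4,708.60 = $7,516.90
Ending inventory: 194 @ $20.00 = $3,880.00

COGS = $7,516.90; ending inventory = $3,880.00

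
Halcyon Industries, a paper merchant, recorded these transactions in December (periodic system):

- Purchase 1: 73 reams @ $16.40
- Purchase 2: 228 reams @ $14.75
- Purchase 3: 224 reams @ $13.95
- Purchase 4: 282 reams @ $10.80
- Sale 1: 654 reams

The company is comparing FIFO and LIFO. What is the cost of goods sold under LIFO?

COGS = $8,353.40

FIFO COGS: 73 @ $16.40 + 228 @ $14.75 + 224 @ $13.95 + 129 @ $10.80 = $9,078.20
LIFO COGS: 282 @ $10.80 + 224 @ $13.95 + 148 @ $14.75 = $8,353.40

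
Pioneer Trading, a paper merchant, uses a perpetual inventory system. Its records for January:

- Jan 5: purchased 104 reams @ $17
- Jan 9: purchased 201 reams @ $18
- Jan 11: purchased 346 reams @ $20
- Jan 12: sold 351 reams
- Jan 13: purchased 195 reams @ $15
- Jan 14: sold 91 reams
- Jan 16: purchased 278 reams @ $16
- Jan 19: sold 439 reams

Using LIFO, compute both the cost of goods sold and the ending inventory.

Jan 12, 351 sold [LIFO — newest first]: 346 @ $20 + 5 @ $18 = $7,010
Jan 14, 91 sold [LIFO — newest first]: 91 @ $15 = $1,365
Jan 19, 439 sold [LIFO — newest first]: 278 @ $16 + 104 @ $15 + 57 @ $18 = $7,034
Total COGS = $7,010 + $1,365 + $7,034 = $15,409
Ending inventory: 104 @ $17 + 139 @ $18 = $4,270

COGS = $15,409; ending inventory = $4,270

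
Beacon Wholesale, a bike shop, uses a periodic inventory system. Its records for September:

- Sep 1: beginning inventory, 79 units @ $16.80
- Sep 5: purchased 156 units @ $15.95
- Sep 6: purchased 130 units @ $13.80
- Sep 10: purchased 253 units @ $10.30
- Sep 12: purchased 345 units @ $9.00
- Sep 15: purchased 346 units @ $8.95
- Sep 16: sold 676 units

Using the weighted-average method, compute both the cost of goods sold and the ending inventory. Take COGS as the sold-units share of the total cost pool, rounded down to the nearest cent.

COGS = $7,445.29; ending inventory = $6,971.71

Sep 16, sell 676: 676/1309 × $14,417.00 → $7,445.29
Ending inventory (cost pool remaining) = $6,971.71
Check: goods available $14,417.00 = COGS $7,445.29 + ending $6,971.71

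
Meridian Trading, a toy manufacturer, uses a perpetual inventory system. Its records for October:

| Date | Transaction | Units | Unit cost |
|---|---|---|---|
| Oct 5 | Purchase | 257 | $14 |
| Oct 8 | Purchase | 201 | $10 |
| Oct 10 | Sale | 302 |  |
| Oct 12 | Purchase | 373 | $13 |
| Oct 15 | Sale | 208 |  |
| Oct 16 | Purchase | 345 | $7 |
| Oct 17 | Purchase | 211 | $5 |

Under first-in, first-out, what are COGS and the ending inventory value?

COGS = $6,284; ending inventory = $7,643

Oct 10, 302 sold [FIFO — oldest first]: 257 @ $14 + 45 @ $10 = $4,048
Oct 15, 208 sold [FIFO — oldest first]: 156 @ $10 + 52 @ $13 = $2,236
Total COGS = $4,048 + $2,236 = $6,284
Ending inventory: 321 @ $13 + 345 @ $7 + 211 @ $5 = $7,643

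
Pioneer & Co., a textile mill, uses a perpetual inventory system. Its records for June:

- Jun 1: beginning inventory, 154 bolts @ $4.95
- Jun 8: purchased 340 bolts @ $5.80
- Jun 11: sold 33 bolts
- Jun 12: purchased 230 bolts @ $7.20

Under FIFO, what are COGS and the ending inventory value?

COGS = $163.35; ending inventory = $4,226.95

Jun 11, 33 sold [FIFO — oldest first]: 33 @ $4.95 = $163.35
Ending inventory: 121 @ $4.95 + 340 @ $5.80 + 230 @ $7.20 = $4,226.95
Check: goods available $4,390.30 = COGS $163.35 + ending $4,226.95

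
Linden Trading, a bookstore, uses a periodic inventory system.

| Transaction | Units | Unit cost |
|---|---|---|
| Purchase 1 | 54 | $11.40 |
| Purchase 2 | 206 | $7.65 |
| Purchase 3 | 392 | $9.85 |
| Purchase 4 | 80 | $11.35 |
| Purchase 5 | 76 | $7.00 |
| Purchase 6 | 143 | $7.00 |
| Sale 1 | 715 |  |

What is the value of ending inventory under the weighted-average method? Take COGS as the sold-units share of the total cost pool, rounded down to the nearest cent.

Sale 1, sell 715: 715/951 × $8,493.70 → $6,385.90
Ending inventory (cost pool remaining) = $2,107.80

Ending inventory = $2,107.80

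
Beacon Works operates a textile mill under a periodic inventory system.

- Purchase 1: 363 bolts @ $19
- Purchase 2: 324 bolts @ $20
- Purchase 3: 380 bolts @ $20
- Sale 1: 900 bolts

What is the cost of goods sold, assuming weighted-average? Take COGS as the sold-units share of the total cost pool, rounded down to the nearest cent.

COGS = $17,693.81

Sale 1, sell 900: 900/1067 × $20,977.00 → $17,693.81
Ending inventory (cost pool remaining) = $3,283.19
Check: goods available $20,977.00 = COGS $17,693.81 + ending $3,283.19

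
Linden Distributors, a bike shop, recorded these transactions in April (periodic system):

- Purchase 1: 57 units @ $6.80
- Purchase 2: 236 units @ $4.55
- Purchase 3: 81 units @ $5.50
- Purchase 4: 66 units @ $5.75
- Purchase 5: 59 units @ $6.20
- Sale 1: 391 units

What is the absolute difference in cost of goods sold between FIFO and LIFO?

$27.90

FIFO COGS: 57 @ $6.80 + 236 @ $4.55 + 81 @ $5.50 + 17 @ $5.75 = $2,004.65
LIFO COGS: 59 @ $6.20 + 66 @ $5.75 + 81 @ $5.50 + 185 @ $4.55 = $2,032.55
Difference = |$2,004.65 − $2,032.55| = $27.90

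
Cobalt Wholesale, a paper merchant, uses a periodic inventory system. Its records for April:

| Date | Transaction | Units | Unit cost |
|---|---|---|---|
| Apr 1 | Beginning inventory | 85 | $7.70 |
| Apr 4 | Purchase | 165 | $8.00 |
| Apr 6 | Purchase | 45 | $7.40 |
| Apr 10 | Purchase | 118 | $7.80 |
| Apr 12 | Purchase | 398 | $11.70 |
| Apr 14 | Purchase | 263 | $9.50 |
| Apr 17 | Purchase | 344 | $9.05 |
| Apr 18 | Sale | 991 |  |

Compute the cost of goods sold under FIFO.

COGS = $9,594.50

Apr 18, 991 sold [FIFO — oldest first]: 85 @ $7.70 + 165 @ $8.00 + 45 @ $7.40 + 118 @ $7.80 + 398 @ $11.70 + 180 @ $9.50 = $9,594.50
Ending inventory: 83 @ $9.50 + 344 @ $9.05 = $3,901.70
Check: goods available $13,496.20 = COGS $9,594.50 + ending $3,901.70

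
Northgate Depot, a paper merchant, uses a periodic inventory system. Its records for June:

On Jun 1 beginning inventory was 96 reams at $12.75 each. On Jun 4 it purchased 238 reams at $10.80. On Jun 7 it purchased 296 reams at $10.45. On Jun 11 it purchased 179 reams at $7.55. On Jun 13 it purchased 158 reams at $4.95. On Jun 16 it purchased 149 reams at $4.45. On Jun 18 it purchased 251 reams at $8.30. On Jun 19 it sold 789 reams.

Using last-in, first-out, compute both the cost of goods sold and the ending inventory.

Jun 19, 789 sold [LIFO — newest first]: 251 @ $8.30 + 149 @ $4.45 + 158 @ $4.95 + 179 @ $7.55 + 52 @ $10.45 = $5,423.30
Ending inventory: 96 @ $12.75 + 238 @ $10.80 + 244 @ $10.45 = $6,344.20
Check: goods available $11,767.50 = COGS $5,423.30 + ending $6,344.20

COGS = $5,423.30; ending inventory = $6,344.20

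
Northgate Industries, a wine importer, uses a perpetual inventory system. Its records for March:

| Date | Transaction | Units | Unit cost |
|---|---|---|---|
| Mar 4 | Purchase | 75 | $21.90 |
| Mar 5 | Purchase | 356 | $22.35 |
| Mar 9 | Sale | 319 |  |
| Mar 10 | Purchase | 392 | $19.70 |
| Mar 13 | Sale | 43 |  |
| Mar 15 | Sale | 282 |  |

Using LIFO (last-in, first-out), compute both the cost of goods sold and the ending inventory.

Mar 9, 319 sold [LIFO — newest first]: 319 @ $22.35 = $7,129.65
Mar 13, 43 sold [LIFO — newest first]: 43 @ $19.70 = $847.10
Mar 15, 282 sold [LIFO — newest first]: 282 @ $19.70 = $5,555.40
Total COGS = $7,129.65 + $847.10 + $5,555.40 = $13,532.15
Ending inventory: 75 @ $21.90 + 37 @ $22.35 + 67 @ $19.70 = $3,789.35
Check: goods available $17,321.50 = COGS $13,532.15 + ending $3,789.35

COGS = $13,532.15; ending inventory = $3,789.35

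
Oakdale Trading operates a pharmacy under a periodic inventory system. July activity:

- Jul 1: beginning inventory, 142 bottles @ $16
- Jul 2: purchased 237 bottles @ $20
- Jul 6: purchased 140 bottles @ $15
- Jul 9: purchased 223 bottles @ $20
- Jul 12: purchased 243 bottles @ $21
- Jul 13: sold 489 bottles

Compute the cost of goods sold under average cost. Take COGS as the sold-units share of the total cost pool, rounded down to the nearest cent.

COGS = $9,271.14

Jul 13, sell 489: 489/985 × $18,675.00 → $9,271.14
Ending inventory (cost pool remaining) = $9,403.86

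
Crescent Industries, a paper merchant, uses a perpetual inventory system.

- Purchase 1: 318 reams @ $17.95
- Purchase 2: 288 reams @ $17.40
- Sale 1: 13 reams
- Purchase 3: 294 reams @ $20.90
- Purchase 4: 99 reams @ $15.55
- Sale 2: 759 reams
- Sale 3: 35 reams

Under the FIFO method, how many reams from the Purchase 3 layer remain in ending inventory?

Sale 1 (13) [FIFO — oldest first]: 13 @ $17.95 = $233.35
Sale 2 (759) [FIFO — oldest first]: 305 @ $17.95 + 288 @ $17.40 + 166 @ $20.90 = $13,955.35
Sale 3 (35) [FIFO — oldest first]: 35 @ $20.90 = $731.50
Total COGS = $233.35 + $13,955.35 + $731.50 = $14,920.20
Ending inventory: 93 @ $20.90 + 99 @ $15.55 = $3,483.15
Check: goods available $18,403.35 = COGS $14,920.20 + ending $3,483.15

93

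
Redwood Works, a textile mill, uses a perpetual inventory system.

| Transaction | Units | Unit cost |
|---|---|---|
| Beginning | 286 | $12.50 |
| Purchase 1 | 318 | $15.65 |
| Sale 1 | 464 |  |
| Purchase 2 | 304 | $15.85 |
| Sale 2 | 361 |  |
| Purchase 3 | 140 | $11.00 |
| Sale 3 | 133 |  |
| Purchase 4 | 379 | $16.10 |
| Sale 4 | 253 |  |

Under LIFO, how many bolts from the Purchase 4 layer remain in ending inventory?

126

Sale 1 (464) [LIFO — newest first]: 318 @ $15.65 + 146 @ $12.50 = $6,801.70
Sale 2 (361) [LIFO — newest first]: 304 @ $15.85 + 57 @ $12.50 = $5,530.90
Sale 3 (133) [LIFO — newest first]: 133 @ $11.00 = $1,463.00
Sale 4 (253) [LIFO — newest first]: 253 @ $16.10 = $4,073.30
Total COGS = $6,801.70 + $5,530.90 + $1,463.00 + $4,073.30 = $17,868.90
Ending inventory: 83 @ $12.50 + 7 @ $11.00 + 126 @ $16.10 = $3,143.10
Check: goods available $21,012.00 = COGS $17,868.90 + ending $3,143.10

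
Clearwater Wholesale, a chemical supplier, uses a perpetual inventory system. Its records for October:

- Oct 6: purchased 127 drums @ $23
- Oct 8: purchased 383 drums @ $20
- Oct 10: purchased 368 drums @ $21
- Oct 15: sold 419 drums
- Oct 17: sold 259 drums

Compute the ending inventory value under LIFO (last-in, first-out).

Ending inventory = $4,381

Oct 15, 419 sold [LIFO — newest first]: 368 @ $21 + 51 @ $20 = $8,748
Oct 17, 259 sold [LIFO — newest first]: 259 @ $20 = $5,180
Total COGS = $8,748 + $5,180 = $13,928
Ending inventory: 127 @ $23 + 73 @ $20 = $4,381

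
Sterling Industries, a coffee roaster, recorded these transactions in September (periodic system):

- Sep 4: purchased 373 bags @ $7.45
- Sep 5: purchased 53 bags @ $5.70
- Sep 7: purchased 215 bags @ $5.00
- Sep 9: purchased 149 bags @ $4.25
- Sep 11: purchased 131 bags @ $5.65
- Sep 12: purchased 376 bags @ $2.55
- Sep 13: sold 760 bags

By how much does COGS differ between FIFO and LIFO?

FIFO COGS: 373 @ $7.45 + 53 @ $5.70 + 215 @ $5.00 + 119 @ $4.25 = $4,661.70
LIFO COGS: 376 @ $2.55 + 131 @ $5.65 + 149 @ $4.25 + 104 @ $5.00 = $2,852.20
Difference = |$4,661.70 − $2,852.20| = $1,809.50

$1,809.50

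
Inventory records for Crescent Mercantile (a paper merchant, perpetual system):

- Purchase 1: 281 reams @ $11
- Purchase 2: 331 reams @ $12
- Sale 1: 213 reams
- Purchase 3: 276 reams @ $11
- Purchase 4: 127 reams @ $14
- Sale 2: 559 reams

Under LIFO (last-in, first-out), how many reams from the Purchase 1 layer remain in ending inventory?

Sale 1 (213) [LIFO — newest first]: 213 @ $12 = $2,556
Sale 2 (559) [LIFO — newest first]: 127 @ $14 + 276 @ $11 + 118 @ $12 + 38 @ $11 = $6,648
Total COGS = $2,556 + $6,648 = $9,204
Ending inventory: 243 @ $11 = $2,673

243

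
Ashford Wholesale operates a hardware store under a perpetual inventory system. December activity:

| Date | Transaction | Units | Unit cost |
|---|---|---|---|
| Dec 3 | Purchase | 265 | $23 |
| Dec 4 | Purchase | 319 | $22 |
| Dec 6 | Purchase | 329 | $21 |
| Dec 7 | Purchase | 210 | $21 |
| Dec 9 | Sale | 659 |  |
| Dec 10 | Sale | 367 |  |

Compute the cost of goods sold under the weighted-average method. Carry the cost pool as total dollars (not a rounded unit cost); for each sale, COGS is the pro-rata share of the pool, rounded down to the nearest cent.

COGS = $22,321.66

After Dec 3: 265 on hand, pool $6,095.00 (≈ $23.0000 each)
After Dec 4: 584 on hand, pool $13,113.00 (≈ $22.4538 each)
After Dec 6: 913 on hand, pool $20,022.00 (≈ $21.9299 each)
After Dec 7: 1123 on hand, pool $24,432.00 (≈ $21.7560 each)
Dec 9, sell 659: 659/1123 × $24,432.00 → $14,337.21
Dec 10, sell 367: 367/464 × $10,094.79 → $7,984.45
Total COGS = $14,337.21 + $7,984.45 = $22,321.66
Ending inventory (cost pool remaining) = $2,110.34
Check: goods available $24,432.00 = COGS $22,321.66 + ending $2,110.34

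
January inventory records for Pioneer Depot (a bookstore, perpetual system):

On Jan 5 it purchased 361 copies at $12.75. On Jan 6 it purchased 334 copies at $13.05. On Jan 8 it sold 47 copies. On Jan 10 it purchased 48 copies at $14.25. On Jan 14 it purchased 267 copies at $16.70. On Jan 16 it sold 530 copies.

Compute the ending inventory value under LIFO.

Ending inventory = $5,542.35

Jan 8, 47 sold [LIFO — newest first]: 47 @ $13.05 = $613.35
Jan 16, 530 sold [LIFO — newest first]: 267 @ $16.70 + 48 @ $14.25 + 215 @ $13.05 = $7,948.65
Total COGS = $613.35 + $7,948.65 = $8,562.00
Ending inventory: 361 @ $12.75 + 72 @ $13.05 = $5,542.35
Check: goods available $14,104.35 = COGS $8,562.00 + ending $5,542.35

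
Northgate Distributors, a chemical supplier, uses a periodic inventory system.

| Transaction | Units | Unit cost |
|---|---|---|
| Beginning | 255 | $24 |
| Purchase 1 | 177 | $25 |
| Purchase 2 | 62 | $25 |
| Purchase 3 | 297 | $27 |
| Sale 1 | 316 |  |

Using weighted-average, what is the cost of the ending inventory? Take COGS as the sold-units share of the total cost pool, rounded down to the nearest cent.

Sale 1, sell 316: 316/791 × $20,114.00 → $8,035.42
Ending inventory (cost pool remaining) = $12,078.58

Ending inventory = $12,078.58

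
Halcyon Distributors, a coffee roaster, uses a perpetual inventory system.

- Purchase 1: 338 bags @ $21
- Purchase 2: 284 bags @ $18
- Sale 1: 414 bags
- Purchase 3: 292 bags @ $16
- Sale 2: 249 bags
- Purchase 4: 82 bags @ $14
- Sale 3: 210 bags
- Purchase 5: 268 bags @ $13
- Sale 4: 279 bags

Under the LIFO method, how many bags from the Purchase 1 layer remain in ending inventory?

Sale 1 (414) [LIFO — newest first]: 284 @ $18 + 130 @ $21 = $7,842
Sale 2 (249) [LIFO — newest first]: 249 @ $16 = $3,984
Sale 3 (210) [LIFO — newest first]: 82 @ $14 + 43 @ $16 + 85 @ $21 = $3,621
Sale 4 (279) [LIFO — newest first]: 268 @ $13 + 11 @ $21 = $3,715
Total COGS = $7,842 + $3,984 + $3,621 + $3,715 = $19,162
Ending inventory: 112 @ $21 = $2,352
Check: goods available $21,514 = COGS $19,162 + ending $2,352

112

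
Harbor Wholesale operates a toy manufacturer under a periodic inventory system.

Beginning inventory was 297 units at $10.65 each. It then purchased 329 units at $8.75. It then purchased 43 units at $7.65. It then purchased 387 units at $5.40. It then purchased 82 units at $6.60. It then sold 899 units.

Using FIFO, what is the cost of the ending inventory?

Sale 1 (899) [FIFO — oldest first]: 297 @ $10.65 + 329 @ $8.75 + 43 @ $7.65 + 230 @ $5.40 = $7,612.75
Ending inventory: 157 @ $5.40 + 82 @ $6.60 = $1,389.00
Check: goods available $9,001.75 = COGS $7,612.75 + ending $1,389.00

Ending inventory = $1,389.00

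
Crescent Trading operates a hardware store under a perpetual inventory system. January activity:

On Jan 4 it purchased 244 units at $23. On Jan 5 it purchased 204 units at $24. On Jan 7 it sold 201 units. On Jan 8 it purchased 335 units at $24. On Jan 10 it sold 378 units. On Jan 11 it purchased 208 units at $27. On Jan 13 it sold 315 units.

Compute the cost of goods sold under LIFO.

COGS = $21,933

Jan 7, 201 sold [LIFO — newest first]: 201 @ $24 = $4,824
Jan 10, 378 sold [LIFO — newest first]: 335 @ $24 + 3 @ $24 + 40 @ $23 = $9,032
Jan 13, 315 sold [LIFO — newest first]: 208 @ $27 + 107 @ $23 = $8,077
Total COGS = $4,824 + $9,032 + $8,077 = $21,933
Ending inventory: 97 @ $23 = $2,231
Check: goods available $24,164 = COGS $21,933 + ending $2,231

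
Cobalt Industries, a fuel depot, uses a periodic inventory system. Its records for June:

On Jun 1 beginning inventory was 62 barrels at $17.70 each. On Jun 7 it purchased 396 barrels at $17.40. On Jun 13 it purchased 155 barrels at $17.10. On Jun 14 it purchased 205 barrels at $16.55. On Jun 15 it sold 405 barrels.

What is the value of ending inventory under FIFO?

Ending inventory = $6,965.45

Jun 15, 405 sold [FIFO — oldest first]: 62 @ $17.70 + 343 @ $17.40 = $7,065.60
Ending inventory: 53 @ $17.40 + 155 @ $17.10 + 205 @ $16.55 = $6,965.45
Check: goods available $14,031.05 = COGS $7,065.60 + ending $6,965.45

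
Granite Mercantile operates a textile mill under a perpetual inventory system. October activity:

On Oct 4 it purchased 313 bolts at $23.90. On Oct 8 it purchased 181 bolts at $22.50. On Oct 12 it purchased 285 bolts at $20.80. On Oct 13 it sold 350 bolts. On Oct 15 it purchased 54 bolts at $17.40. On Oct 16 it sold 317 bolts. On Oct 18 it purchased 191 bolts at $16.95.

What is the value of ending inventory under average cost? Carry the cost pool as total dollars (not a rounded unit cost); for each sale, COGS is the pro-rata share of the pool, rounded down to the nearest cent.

Ending inventory = $6,869.04

After Oct 4: 313 on hand, pool $7,480.70 (≈ $23.9000 each)
After Oct 8: 494 on hand, pool $11,553.20 (≈ $23.3870 each)
After Oct 12: 779 on hand, pool $17,481.20 (≈ $22.4406 each)
Oct 13, sell 350: 350/779 × $17,481.20 → $7,854.19
After Oct 15: 483 on hand, pool $10,566.61 (≈ $21.8770 each)
Oct 16, sell 317: 317/483 × $10,566.61 → $6,935.02
After Oct 18: 357 on hand, pool $6,869.04 (≈ $19.2410 each)
Total COGS = $7,854.19 + $6,935.02 = $14,789.21
Ending inventory (cost pool remaining) = $6,869.04
Check: goods available $21,658.25 = COGS $14,789.21 + ending $6,869.04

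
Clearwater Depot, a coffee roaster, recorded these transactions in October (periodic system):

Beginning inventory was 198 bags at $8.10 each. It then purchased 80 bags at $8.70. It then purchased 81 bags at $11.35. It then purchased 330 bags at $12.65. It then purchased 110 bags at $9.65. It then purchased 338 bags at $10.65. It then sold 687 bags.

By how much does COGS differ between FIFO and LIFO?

$316.20

FIFO COGS: 198 @ $8.10 + 80 @ $8.70 + 81 @ $11.35 + 328 @ $12.65 = $7,368.35
LIFO COGS: 338 @ $10.65 + 110 @ $9.65 + 239 @ $12.65 = $7,684.55
Difference = |$7,368.35 − $7,684.55| = $316.20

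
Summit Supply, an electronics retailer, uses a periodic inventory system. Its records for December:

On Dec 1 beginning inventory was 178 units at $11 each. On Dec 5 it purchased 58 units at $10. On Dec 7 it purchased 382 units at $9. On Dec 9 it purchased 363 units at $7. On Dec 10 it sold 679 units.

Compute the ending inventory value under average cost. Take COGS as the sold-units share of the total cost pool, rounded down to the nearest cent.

Dec 10, sell 679: 679/981 × $8,517.00 → $5,895.04
Ending inventory (cost pool remaining) = $2,621.96

Ending inventory = $2,621.96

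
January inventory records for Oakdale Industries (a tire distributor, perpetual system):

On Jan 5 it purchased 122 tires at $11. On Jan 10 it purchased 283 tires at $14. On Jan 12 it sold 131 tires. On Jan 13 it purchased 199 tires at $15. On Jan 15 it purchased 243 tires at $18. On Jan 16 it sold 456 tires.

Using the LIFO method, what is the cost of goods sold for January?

COGS = $9,389

Jan 12, 131 sold [LIFO — newest first]: 131 @ $14 = $1,834
Jan 16, 456 sold [LIFO — newest first]: 243 @ $18 + 199 @ $15 + 14 @ $14 = $7,555
Total COGS = $1,834 + $7,555 = $9,389
Ending inventory: 122 @ $11 + 138 @ $14 = $3,274
Check: goods available $12,663 = COGS $9,389 + ending $3,274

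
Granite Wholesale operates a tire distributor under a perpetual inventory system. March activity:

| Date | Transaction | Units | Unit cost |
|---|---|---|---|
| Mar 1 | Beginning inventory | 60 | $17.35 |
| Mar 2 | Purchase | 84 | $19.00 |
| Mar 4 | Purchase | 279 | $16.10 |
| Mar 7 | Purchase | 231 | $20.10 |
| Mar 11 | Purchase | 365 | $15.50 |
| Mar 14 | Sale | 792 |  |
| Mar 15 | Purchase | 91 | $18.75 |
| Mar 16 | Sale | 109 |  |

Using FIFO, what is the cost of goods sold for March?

COGS = $15,600.50

Mar 14, 792 sold [FIFO — oldest first]: 60 @ $17.35 + 84 @ $19.00 + 279 @ $16.10 + 231 @ $20.10 + 138 @ $15.50 = $13,911.00
Mar 16, 109 sold [FIFO — oldest first]: 109 @ $15.50 = $1,689.50
Total COGS = $13,911.00 + $1,689.50 = $15,600.50
Ending inventory: 118 @ $15.50 + 91 @ $18.75 = $3,535.25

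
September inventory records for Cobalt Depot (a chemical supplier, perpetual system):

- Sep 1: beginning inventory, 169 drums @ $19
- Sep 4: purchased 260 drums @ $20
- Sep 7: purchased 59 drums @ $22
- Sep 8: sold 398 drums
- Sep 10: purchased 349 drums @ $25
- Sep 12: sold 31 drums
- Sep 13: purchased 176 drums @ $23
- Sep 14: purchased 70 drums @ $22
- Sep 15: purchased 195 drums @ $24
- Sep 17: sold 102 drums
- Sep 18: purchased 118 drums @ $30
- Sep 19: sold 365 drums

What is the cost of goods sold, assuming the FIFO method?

Sep 8, 398 sold [FIFO — oldest first]: 169 @ $19 + 229 @ $20 = $7,791
Sep 12, 31 sold [FIFO — oldest first]: 31 @ $20 = $620
Sep 17, 102 sold [FIFO — oldest first]: 59 @ $22 + 43 @ $25 = $2,373
Sep 19, 365 sold [FIFO — oldest first]: 306 @ $25 + 59 @ $23 = $9,007
Total COGS = $7,791 + $620 + $2,373 + $9,007 = $19,791
Ending inventory: 117 @ $23 + 70 @ $22 + 195 @ $24 + 118 @ $30 = $12,451

COGS = $19,791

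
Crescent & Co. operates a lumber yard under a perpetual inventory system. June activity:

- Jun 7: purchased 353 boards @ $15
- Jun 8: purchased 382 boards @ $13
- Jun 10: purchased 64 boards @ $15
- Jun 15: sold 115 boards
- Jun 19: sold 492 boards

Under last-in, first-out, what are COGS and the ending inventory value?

COGS = $8,341; ending inventory = $2,880

Jun 15, 115 sold [LIFO — newest first]: 64 @ $15 + 51 @ $13 = $1,623
Jun 19, 492 sold [LIFO — newest first]: 331 @ $13 + 161 @ $15 = $6,718
Total COGS = $1,623 + $6,718 = $8,341
Ending inventory: 192 @ $15 = $2,880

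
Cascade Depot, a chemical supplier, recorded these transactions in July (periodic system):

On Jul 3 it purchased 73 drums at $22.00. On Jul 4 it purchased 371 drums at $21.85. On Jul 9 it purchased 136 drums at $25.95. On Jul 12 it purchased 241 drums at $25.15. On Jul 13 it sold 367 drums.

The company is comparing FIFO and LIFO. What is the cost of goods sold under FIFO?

FIFO COGS: 73 @ $22.00 + 294 @ $21.85 = $8,029.90
LIFO COGS: 241 @ $25.15 + 126 @ $25.95 = $9,330.85

COGS = $8,029.90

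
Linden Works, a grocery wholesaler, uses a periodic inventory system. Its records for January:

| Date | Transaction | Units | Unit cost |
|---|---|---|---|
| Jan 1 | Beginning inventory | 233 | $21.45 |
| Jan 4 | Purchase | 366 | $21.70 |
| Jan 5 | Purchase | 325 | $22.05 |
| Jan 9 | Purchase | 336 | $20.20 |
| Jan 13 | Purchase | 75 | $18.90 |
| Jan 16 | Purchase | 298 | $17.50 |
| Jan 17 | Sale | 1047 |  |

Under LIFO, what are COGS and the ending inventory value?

COGS = $20,868.05; ending inventory = $12,657.95

Jan 17, 1047 sold [LIFO — newest first]: 298 @ $17.50 + 75 @ $18.90 + 336 @ $20.20 + 325 @ $22.05 + 13 @ $21.70 = $20,868.05
Ending inventory: 233 @ $21.45 + 353 @ $21.70 = $12,657.95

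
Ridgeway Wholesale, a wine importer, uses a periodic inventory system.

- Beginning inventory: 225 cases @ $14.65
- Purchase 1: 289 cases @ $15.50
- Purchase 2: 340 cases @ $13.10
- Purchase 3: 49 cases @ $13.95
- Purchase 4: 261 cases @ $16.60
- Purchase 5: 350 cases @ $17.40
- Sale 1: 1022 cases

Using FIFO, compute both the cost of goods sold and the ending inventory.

Sale 1 (1022) [FIFO — oldest first]: 225 @ $14.65 + 289 @ $15.50 + 340 @ $13.10 + 49 @ $13.95 + 119 @ $16.60 = $14,888.70
Ending inventory: 142 @ $16.60 + 350 @ $17.40 = $8,447.20

COGS = $14,888.70; ending inventory = $8,447.20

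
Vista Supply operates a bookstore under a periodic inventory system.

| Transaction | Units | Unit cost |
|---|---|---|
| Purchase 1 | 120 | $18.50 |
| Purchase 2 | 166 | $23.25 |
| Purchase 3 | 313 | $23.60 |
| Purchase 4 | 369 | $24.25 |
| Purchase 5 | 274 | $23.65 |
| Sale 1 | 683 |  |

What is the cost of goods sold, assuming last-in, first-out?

Sale 1 (683) [LIFO — newest first]: 274 @ $23.65 + 369 @ $24.25 + 40 @ $23.60 = $16,372.35
Ending inventory: 120 @ $18.50 + 166 @ $23.25 + 273 @ $23.60 = $12,522.30
Check: goods available $28,894.65 = COGS $16,372.35 + ending $12,522.30

COGS = $16,372.35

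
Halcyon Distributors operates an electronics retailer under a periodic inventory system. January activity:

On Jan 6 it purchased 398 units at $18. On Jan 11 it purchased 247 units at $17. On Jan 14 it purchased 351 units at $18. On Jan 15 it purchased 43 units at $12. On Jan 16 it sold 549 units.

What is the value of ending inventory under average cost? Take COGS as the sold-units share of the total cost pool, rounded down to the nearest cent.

Jan 16, sell 549: 549/1039 × $18,197.00 → $9,615.16
Ending inventory (cost pool remaining) = $8,581.84

Ending inventory = $8,581.84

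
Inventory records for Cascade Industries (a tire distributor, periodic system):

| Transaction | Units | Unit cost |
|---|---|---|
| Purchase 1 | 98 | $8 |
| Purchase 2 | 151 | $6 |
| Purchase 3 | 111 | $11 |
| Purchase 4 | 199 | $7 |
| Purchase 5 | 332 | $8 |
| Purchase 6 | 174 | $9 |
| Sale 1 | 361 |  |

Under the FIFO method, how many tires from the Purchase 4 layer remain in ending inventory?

198

Sale 1 (361) [FIFO — oldest first]: 98 @ $8 + 151 @ $6 + 111 @ $11 + 1 @ $7 = $2,918
Ending inventory: 198 @ $7 + 332 @ $8 + 174 @ $9 = $5,608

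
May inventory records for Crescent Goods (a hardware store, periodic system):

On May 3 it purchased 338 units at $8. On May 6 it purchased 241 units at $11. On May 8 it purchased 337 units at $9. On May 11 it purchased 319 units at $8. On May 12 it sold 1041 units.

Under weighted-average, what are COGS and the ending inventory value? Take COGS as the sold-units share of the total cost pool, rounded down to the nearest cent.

May 12, sell 1041: 1041/1235 × $10,940.00 → $9,221.48
Ending inventory (cost pool remaining) = $1,718.52

COGS = $9,221.48; ending inventory = $1,718.52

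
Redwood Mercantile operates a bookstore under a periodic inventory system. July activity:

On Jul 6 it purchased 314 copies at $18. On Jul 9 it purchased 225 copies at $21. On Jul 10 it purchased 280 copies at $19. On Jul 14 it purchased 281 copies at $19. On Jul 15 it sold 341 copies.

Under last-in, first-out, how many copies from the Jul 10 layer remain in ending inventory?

Jul 15, 341 sold [LIFO — newest first]: 281 @ $19 + 60 @ $19 = $6,479
Ending inventory: 314 @ $18 + 225 @ $21 + 220 @ $19 = $14,557
Check: goods available $21,036 = COGS $6,479 + ending $14,557

220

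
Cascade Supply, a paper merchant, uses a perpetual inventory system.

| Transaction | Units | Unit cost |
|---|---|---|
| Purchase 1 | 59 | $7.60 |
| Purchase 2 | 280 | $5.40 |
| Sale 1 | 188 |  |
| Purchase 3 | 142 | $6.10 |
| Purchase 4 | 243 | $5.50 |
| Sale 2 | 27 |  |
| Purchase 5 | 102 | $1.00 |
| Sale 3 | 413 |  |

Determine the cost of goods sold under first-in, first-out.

Sale 1 (188) [FIFO — oldest first]: 59 @ $7.60 + 129 @ $5.40 = $1,145.00
Sale 2 (27) [FIFO — oldest first]: 27 @ $5.40 = $145.80
Sale 3 (413) [FIFO — oldest first]: 124 @ $5.40 + 142 @ $6.10 + 147 @ $5.50 = $2,344.30
Total COGS = $1,145.00 + $145.80 + $2,344.30 = $3,635.10
Ending inventory: 96 @ $5.50 + 102 @ $1.00 = $630.00
Check: goods available $4,265.10 = COGS $3,635.10 + ending $630.00

COGS = $3,635.10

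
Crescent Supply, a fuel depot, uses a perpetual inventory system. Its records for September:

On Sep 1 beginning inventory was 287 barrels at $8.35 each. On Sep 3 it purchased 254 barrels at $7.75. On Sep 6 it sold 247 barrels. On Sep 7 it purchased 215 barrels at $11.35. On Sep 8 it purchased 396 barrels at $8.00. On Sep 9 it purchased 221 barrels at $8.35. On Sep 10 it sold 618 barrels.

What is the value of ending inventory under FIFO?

Ending inventory = $4,141.35

Sep 6, 247 sold [FIFO — oldest first]: 247 @ $8.35 = $2,062.45
Sep 10, 618 sold [FIFO — oldest first]: 40 @ $8.35 + 254 @ $7.75 + 215 @ $11.35 + 109 @ $8.00 = $5,614.75
Total COGS = $2,062.45 + $5,614.75 = $7,677.20
Ending inventory: 287 @ $8.00 + 221 @ $8.35 = $4,141.35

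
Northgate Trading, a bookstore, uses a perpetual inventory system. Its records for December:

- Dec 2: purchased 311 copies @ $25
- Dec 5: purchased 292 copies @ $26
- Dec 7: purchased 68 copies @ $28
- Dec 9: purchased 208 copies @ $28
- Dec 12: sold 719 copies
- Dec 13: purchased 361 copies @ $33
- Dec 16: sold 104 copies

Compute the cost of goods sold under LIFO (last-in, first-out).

COGS = $22,527

Dec 12, 719 sold [LIFO — newest first]: 208 @ $28 + 68 @ $28 + 292 @ $26 + 151 @ $25 = $19,095
Dec 16, 104 sold [LIFO — newest first]: 104 @ $33 = $3,432
Total COGS = $19,095 + $3,432 = $22,527
Ending inventory: 160 @ $25 + 257 @ $33 = $12,481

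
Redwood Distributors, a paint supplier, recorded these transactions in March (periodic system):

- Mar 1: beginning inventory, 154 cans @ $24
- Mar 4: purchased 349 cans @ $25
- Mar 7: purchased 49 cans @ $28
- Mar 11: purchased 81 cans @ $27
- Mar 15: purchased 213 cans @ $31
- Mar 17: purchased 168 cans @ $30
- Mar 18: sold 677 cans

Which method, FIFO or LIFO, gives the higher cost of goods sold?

LIFO

FIFO COGS: 154 @ $24 + 349 @ $25 + 49 @ $28 + 81 @ $27 + 44 @ $31 = $17,344
LIFO COGS: 168 @ $30 + 213 @ $31 + 81 @ $27 + 49 @ $28 + 166 @ $25 = $19,352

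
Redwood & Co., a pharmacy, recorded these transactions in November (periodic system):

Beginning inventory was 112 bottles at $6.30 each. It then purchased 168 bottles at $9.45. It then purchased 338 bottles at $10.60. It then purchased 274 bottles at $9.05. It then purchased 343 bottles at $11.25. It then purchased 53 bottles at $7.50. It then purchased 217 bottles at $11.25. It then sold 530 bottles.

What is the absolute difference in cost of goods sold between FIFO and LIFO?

$820.55

FIFO COGS: 112 @ $6.30 + 168 @ $9.45 + 250 @ $10.60 = $4,943.20
LIFO COGS: 217 @ $11.25 + 53 @ $7.50 + 260 @ $11.25 = $5,763.75
Difference = |$4,943.20 − $5,763.75| = $820.55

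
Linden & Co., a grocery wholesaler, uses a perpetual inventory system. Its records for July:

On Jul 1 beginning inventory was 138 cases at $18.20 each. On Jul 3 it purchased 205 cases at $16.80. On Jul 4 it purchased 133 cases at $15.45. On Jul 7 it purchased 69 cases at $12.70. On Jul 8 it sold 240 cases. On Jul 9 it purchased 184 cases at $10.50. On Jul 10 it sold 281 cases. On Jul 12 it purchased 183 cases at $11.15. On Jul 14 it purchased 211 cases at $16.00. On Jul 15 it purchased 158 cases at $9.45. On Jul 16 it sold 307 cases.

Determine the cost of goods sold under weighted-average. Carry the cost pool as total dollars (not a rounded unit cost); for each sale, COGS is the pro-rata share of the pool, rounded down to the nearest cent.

COGS = $11,859.09

After Jul 1: 138 on hand, pool $2,511.60 (≈ $18.2000 each)
After Jul 3: 343 on hand, pool $5,955.60 (≈ $17.3633 each)
After Jul 4: 476 on hand, pool $8,010.45 (≈ $16.8287 each)
After Jul 7: 545 on hand, pool $8,886.75 (≈ $16.3060 each)
Jul 8, sell 240: 240/545 × $8,886.75 → $3,913.43
After Jul 9: 489 on hand, pool $6,905.32 (≈ $14.1213 each)
Jul 10, sell 281: 281/489 × $6,905.32 → $3,968.08
After Jul 12: 391 on hand, pool $4,977.69 (≈ $12.7307 each)
After Jul 14: 602 on hand, pool $8,353.69 (≈ $13.8766 each)
After Jul 15: 760 on hand, pool $9,846.79 (≈ $12.9563 each)
Jul 16, sell 307: 307/760 × $9,846.79 → $3,977.58
Total COGS = $3,913.43 + $3,968.08 + $3,977.58 = $11,859.09
Ending inventory (cost pool remaining) = $5,869.21
Check: goods available $17,728.30 = COGS $11,859.09 + ending $5,869.21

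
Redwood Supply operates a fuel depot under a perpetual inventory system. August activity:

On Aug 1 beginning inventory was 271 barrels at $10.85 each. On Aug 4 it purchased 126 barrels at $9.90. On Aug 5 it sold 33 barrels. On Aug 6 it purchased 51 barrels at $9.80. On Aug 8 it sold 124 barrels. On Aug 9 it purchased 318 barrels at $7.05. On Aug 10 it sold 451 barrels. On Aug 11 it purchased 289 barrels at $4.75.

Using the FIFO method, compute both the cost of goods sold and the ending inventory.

COGS = $5,815.55; ending inventory = $2,486.65

Aug 5, 33 sold [FIFO — oldest first]: 33 @ $10.85 = $358.05
Aug 8, 124 sold [FIFO — oldest first]: 124 @ $10.85 = $1,345.40
Aug 10, 451 sold [FIFO — oldest first]: 114 @ $10.85 + 126 @ $9.90 + 51 @ $9.80 + 160 @ $7.05 = $4,112.10
Total COGS = $358.05 + $1,345.40 + $4,112.10 = $5,815.55
Ending inventory: 158 @ $7.05 + 289 @ $4.75 = $2,486.65
Check: goods available $8,302.20 = COGS $5,815.55 + ending $2,486.65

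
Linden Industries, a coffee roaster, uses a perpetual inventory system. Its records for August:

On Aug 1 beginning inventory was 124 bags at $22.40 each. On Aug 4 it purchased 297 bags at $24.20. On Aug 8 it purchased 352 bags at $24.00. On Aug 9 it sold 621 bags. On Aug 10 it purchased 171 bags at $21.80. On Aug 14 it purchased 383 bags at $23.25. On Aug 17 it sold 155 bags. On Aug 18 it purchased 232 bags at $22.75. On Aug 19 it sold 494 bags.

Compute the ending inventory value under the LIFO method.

Aug 9, 621 sold [LIFO — newest first]: 352 @ $24.00 + 269 @ $24.20 = $14,957.80
Aug 17, 155 sold [LIFO — newest first]: 155 @ $23.25 = $3,603.75
Aug 19, 494 sold [LIFO — newest first]: 232 @ $22.75 + 228 @ $23.25 + 34 @ $21.80 = $11,320.20
Total COGS = $14,957.80 + $3,603.75 + $11,320.20 = $29,881.75
Ending inventory: 124 @ $22.40 + 28 @ $24.20 + 137 @ $21.80 = $6,441.80
Check: goods available $36,323.55 = COGS $29,881.75 + ending $6,441.80

Ending inventory = $6,441.80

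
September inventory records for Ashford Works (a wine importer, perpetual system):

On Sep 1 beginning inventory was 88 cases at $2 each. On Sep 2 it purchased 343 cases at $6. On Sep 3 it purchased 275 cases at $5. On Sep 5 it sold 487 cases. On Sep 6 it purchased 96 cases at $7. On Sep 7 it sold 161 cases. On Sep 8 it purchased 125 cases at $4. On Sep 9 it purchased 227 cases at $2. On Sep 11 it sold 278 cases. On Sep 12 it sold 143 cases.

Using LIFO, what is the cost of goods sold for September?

COGS = $5,065

Sep 5, 487 sold [LIFO — newest first]: 275 @ $5 + 212 @ $6 = $2,647
Sep 7, 161 sold [LIFO — newest first]: 96 @ $7 + 65 @ $6 = $1,062
Sep 11, 278 sold [LIFO — newest first]: 227 @ $2 + 51 @ $4 = $658
Sep 12, 143 sold [LIFO — newest first]: 74 @ $4 + 66 @ $6 + 3 @ $2 = $698
Total COGS = $2,647 + $1,062 + $658 + $698 = $5,065
Ending inventory: 85 @ $2 = $170
Check: goods available $5,235 = COGS $5,065 + ending $170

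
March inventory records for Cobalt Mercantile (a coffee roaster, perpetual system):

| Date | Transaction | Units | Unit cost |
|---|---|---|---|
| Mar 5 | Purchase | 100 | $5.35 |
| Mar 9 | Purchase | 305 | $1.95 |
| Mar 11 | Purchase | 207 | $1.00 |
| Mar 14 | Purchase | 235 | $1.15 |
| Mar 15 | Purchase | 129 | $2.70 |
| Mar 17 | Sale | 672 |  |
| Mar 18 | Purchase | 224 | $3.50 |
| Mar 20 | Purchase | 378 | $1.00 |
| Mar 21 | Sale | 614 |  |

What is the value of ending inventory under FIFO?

Mar 17, 672 sold [FIFO — oldest first]: 100 @ $5.35 + 305 @ $1.95 + 207 @ $1.00 + 60 @ $1.15 = $1,405.75
Mar 21, 614 sold [FIFO — oldest first]: 175 @ $1.15 + 129 @ $2.70 + 224 @ $3.50 + 86 @ $1.00 = $1,419.55
Total COGS = $1,405.75 + $1,419.55 = $2,825.30
Ending inventory: 292 @ $1.00 = $292.00
Check: goods available $3,117.30 = COGS $2,825.30 + ending $292.00

Ending inventory = $292.00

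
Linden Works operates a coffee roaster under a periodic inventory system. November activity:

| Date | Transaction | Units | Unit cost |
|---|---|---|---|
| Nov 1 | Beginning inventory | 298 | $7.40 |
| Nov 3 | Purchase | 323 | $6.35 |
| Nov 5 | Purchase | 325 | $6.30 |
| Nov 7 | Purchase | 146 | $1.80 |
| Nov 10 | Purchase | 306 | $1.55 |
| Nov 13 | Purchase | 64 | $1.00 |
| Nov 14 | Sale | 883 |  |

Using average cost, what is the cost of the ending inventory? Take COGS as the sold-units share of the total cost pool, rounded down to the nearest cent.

Nov 14, sell 883: 883/1462 × $7,104.85 → $4,291.09
Ending inventory (cost pool remaining) = $2,813.76

Ending inventory = $2,813.76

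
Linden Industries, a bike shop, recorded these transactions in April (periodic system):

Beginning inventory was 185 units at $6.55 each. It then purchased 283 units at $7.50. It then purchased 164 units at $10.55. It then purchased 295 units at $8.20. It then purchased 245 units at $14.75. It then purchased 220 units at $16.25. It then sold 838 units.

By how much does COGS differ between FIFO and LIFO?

$3,677.00

FIFO COGS: 185 @ $6.55 + 283 @ $7.50 + 164 @ $10.55 + 206 @ $8.20 = $6,753.65
LIFO COGS: 220 @ $16.25 + 245 @ $14.75 + 295 @ $8.20 + 78 @ $10.55 = $10,430.65
Difference = |$6,753.65 − $10,430.65| = $3,677.00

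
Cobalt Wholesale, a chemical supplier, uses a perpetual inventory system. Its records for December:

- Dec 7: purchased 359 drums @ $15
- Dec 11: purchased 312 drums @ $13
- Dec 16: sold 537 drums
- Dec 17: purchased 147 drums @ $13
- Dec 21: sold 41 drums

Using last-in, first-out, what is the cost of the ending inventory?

Dec 16, 537 sold [LIFO — newest first]: 312 @ $13 + 225 @ $15 = $7,431
Dec 21, 41 sold [LIFO — newest first]: 41 @ $13 = $533
Total COGS = $7,431 + $533 = $7,964
Ending inventory: 134 @ $15 + 106 @ $13 = $3,388

Ending inventory = $3,388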